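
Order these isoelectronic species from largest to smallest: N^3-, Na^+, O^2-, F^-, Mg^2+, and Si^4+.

All of these have 10 electrons (isoelectronic). With the same electron cloud, the ion with the most protons pulls it in tightest. Nuclear charges: Si^4+ (Z=14), Mg^2+ (Z=12), Na^+ (Z=11), F^- (Z=9), O^2- (Z=8), N^3- (Z=7). Highest Z is smallest.

N^3- > O^2- > F^- > Na^+ > Mg^2+ > Si^4+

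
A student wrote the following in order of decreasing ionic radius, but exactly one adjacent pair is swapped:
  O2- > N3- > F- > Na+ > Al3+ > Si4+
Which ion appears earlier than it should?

Compare adjacent ions: O2- and N3- share 10 electrons; the higher nuclear charge on O (Z=8) contracts it more, so O2- < N3- — yet in this decreasing list O2- sits before N3-. Nothing else is reversed, so O2- should move one place to the right.

O2-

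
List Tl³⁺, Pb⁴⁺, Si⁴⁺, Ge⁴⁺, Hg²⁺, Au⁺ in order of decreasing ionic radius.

Au⁺ > Hg²⁺ > Tl³⁺ > Pb⁴⁺ > Ge⁴⁺ > Si⁴⁺

Tabulating Z and e⁻: Si⁴⁺ (Z=14, 10 e⁻), Ge⁴⁺ (Z=32, 28 e⁻), Pb⁴⁺ (Z=82, 78 e⁻), Tl³⁺ (Z=81, 78 e⁻), Hg²⁺ (Z=80, 78 e⁻), Au⁺ (Z=79, 78 e⁻). Si⁴⁺ < Ge⁴⁺ (same group, period 3 vs 4); Ge⁴⁺ < Pb⁴⁺ (same group, 2 shells fewer); Pb⁴⁺ < Tl³⁺ (both 78 e⁻, Z=82>81); Tl³⁺ < Hg²⁺ (both 78 e⁻, Z=81>80); Hg²⁺ < Au⁺ (isoelectronic, higher Z=80 is smaller).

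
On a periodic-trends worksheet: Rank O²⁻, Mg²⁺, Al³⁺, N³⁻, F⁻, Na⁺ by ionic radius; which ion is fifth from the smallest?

O²⁻

Each ion has 10 electrons. The ranking follows nuclear charge in reverse — greater Z gives a smaller radius. Al³⁺ (Z=13), Mg²⁺ (Z=12), Na⁺ (Z=11), F⁻ (Z=9), O²⁻ (Z=8), N³⁻ (Z=7).
Ordering: Al³⁺ < Mg²⁺ < Na⁺ < F⁻ < O²⁻ < N³⁻. The fifth smallest is O²⁻.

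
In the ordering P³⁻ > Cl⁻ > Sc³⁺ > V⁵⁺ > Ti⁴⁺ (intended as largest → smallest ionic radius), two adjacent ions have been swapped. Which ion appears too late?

Ti⁴⁺

The pair V⁵⁺, Ti⁴⁺ is the wrong way round — V⁵⁺ and Ti⁴⁺ share 18 electrons; the higher nuclear charge on V (Z=23) contracts it more, so V⁵⁺ < Ti⁴⁺. All other adjacent pairs agree with periodic trends, so Ti⁴⁺ is the misplaced ion.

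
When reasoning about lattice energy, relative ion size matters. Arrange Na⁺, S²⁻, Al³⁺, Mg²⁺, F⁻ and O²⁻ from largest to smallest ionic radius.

First list Z and electron count for each: Al³⁺ has 10 e⁻ (Z=13), Mg²⁺ has 10 e⁻ (Z=12), Na⁺ has 10 e⁻ (Z=11), F⁻ has 10 e⁻ (Z=9), O²⁻ has 10 e⁻ (Z=8), S²⁻ has 18 e⁻ (Z=16). Al³⁺ < Mg²⁺ (both 10 e⁻, Z=13>12); Mg²⁺ < Na⁺ (isoelectronic, higher Z=12 is smaller); Na⁺ < F⁻ (isoelectronic, higher Z=11 is smaller); F⁻ < O²⁻ (isoelectronic, higher Z=9 is smaller); O²⁻ < S²⁻ (same group, period 2 vs 3).

S²⁻ > O²⁻ > F⁻ > Na⁺ > Mg²⁺ > Al³⁺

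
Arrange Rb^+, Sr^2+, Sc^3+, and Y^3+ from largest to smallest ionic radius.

Rb^+ > Sr^2+ > Y^3+ > Sc^3+

Work out protons and electrons: Sc^3+: 18 e⁻, Z=21, Y^3+: 36 e⁻, Z=39, Sr^2+: 36 e⁻, Z=38, Rb^+: 36 e⁻, Z=37. Sc^3+ < Y^3+ (same group, period 4 vs 5); Y^3+ < Sr^2+ (isoelectronic, higher Z=39 is smaller); Sr^2+ < Rb^+ (both 36 e⁻, Z=38>37).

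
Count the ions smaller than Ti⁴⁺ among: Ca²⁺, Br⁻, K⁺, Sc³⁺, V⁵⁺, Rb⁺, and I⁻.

Electron counts and nuclear charges: V⁵⁺: 18 e⁻, Z=23, Ti⁴⁺: 18 e⁻, Z=22, Sc³⁺: 18 e⁻, Z=21, Ca²⁺: 18 e⁻, Z=20, K⁺: 18 e⁻, Z=19, Rb⁺: 36 e⁻, Z=37, Br⁻: 36 e⁻, Z=35, I⁻: 54 e⁻, Z=53. V⁵⁺ < Ti⁴⁺ (isoelectronic, higher Z=23 is smaller); Ti⁴⁺ < Sc³⁺ (both 18 e⁻, Z=22>21); Sc³⁺ < Ca²⁺ (isoelectronic, higher Z=21 is smaller); Ca²⁺ < K⁺ (both 18 e⁻, Z=20>19); K⁺ < Rb⁺ (same group, period 4 vs 5); Rb⁺ < Br⁻ (both 36 e⁻, Z=37>35); Br⁻ < I⁻ (same group, 1 shell fewer).
Overall: V⁵⁺ < Ti⁴⁺ < Sc³⁺ < Ca²⁺ < K⁺ < Rb⁺ < Br⁻ < I⁻. Ti⁴⁺ has 1 below it and 6 above. That's 1.

1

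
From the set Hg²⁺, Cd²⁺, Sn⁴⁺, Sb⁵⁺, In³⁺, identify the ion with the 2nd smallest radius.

Sb⁵⁺ (Z=51, 46 e⁻), Sn⁴⁺ (Z=50, 46 e⁻), In³⁺ (Z=49, 46 e⁻), Cd²⁺ (Z=48, 46 e⁻), Hg²⁺ (Z=80, 78 e⁻). Sb⁵⁺ < Sn⁴⁺ (both 46 e⁻, Z=51>50); Sn⁴⁺ < In³⁺ (both 46 e⁻, Z=50>49); In³⁺ < Cd²⁺ (isoelectronic, higher Z=49 is smaller); Cd²⁺ < Hg²⁺ (same group, 1 shell fewer).
Ordering: Sb⁵⁺ < Sn⁴⁺ < In³⁺ < Cd²⁺ < Hg²⁺. The 2nd smallest is Sn⁴⁺.

Sn⁴⁺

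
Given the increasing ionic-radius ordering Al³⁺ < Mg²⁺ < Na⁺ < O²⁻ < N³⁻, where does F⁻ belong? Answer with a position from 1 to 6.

Isoelectronic series (10 e⁻ each). Size is set by nuclear charge: more protons means a smaller ion. Al³⁺ (Z=13), Mg²⁺ (Z=12), Na⁺ (Z=11), F⁻ (Z=9), O²⁻ (Z=8), N³⁻ (Z=7).
With F⁻ included the full order is Al³⁺ < Mg²⁺ < Na⁺ < F⁻ < O²⁻ < N³⁻, so it takes position 4.

4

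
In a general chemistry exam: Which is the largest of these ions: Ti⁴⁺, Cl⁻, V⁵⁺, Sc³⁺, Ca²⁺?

Cl⁻

All of these have 18 electrons (isoelectronic). With the same electron cloud, the ion with the most protons pulls it in tightest. Nuclear charges: V⁵⁺ (Z=23), Ti⁴⁺ (Z=22), Sc³⁺ (Z=21), Ca²⁺ (Z=20), Cl⁻ (Z=17). Highest Z is smallest.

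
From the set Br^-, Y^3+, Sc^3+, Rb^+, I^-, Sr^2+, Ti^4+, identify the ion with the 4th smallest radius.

Sr^2+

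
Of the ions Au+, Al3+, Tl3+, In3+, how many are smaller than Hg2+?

3

Work out protons and electrons: Al3+ has 10 e⁻ (Z=13), In3+ has 46 e⁻ (Z=49), Tl3+ has 78 e⁻ (Z=81), Hg2+ has 78 e⁻ (Z=80), Au+ has 78 e⁻ (Z=79). Al3+ < In3+ (same group, 2 shells fewer); In3+ < Tl3+ (same group, 1 shell fewer); Tl3+ < Hg2+ (both 78 e⁻, Z=81>80); Hg2+ < Au+ (both 78 e⁻, Z=80>79).
Relative to Hg2+, the ions that are smaller are Al3+, In3+, Tl3+. Count: 3.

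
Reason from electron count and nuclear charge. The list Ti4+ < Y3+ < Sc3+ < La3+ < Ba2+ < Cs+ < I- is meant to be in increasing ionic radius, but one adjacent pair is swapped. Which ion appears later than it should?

The pair Y3+, Sc3+ is the wrong way round — Sc3+ and Y3+ are in one column with the same charge; the lighter period-4 ion has one fewer shell and is smaller. All other adjacent pairs agree with periodic trends, so Sc3+ is the misplaced ion.

Sc3+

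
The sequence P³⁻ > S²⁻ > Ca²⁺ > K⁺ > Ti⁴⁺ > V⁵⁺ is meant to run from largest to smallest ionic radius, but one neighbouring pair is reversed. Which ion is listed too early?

Ca²⁺

Scanning neighbour by neighbour, only Ca²⁺/K⁺ violates a trend: Ca²⁺ and K⁺ share 18 electrons; the higher nuclear charge on Ca (Z=20) contracts it more, so Ca²⁺ < K⁺. That makes Ca²⁺ the one sitting a position early relative to where it belongs.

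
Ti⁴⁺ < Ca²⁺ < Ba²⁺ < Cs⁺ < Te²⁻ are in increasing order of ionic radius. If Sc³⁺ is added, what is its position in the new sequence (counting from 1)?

2

First list Z and electron count for each: Ti⁴⁺ has 18 e⁻ (Z=22), Sc³⁺ has 18 e⁻ (Z=21), Ca²⁺ has 18 e⁻ (Z=20), Ba²⁺ has 54 e⁻ (Z=56), Cs⁺ has 54 e⁻ (Z=55), Te²⁻ has 54 e⁻ (Z=52). Ti⁴⁺ < Sc³⁺ (isoelectronic, higher Z=22 is smaller); Sc³⁺ < Ca²⁺ (both 18 e⁻, Z=21>20); Ca²⁺ < Ba²⁺ (same group, 2 shells fewer); Ba²⁺ < Cs⁺ (both 54 e⁻, Z=56>55); Cs⁺ < Te²⁻ (both 54 e⁻, Z=55>52).
Putting Sc³⁺ in gives Ti⁴⁺ < Sc³⁺ < Ca²⁺ < Ba²⁺ < Cs⁺ < Te²⁻; it lands at slot 2.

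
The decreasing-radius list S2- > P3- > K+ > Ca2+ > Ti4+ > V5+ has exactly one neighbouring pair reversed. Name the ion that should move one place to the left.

P3-

Scanning neighbour by neighbour, only S2-/P3- violates a trend: they are isoelectronic (18 e⁻) and S has more protons than P (16 vs 15), making S2- smaller. That makes P3- the one sitting a position late relative to where it belongs.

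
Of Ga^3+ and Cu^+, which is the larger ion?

All of these have 28 electrons (isoelectronic). With the same electron cloud, the ion with the most protons pulls it in tightest. Nuclear charges: Ga^3+ (Z=31), Cu^+ (Z=29). Highest Z is smallest.

Cu^+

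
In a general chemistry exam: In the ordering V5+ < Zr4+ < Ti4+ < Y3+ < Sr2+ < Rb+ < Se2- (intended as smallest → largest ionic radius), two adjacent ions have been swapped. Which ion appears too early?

Zr4+

The pair Zr4+, Ti4+ is the wrong way round — Ti4+ and Zr4+ are in one column with the same charge; the lighter period-4 ion has one fewer shell and is smaller. All other adjacent pairs agree with periodic trends, so Zr4+ is the misplaced ion.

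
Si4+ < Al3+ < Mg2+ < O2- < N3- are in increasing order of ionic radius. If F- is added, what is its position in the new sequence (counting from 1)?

4

All of these have 10 electrons (isoelectronic). With the same electron cloud, the ion with the most protons pulls it in tightest. Nuclear charges: Si4+ (Z=14), Al3+ (Z=13), Mg2+ (Z=12), F- (Z=9), O2- (Z=8), N3- (Z=7). Highest Z is smallest.
Merged order: Si4+ < Al3+ < Mg2+ < F- < O2- < N3- — F- is number 4.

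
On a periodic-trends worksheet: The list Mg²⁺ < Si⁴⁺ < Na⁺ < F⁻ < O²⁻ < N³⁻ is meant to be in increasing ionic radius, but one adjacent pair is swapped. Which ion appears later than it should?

Scanning neighbour by neighbour, only Mg²⁺/Si⁴⁺ violates a trend: they are isoelectronic (10 e⁻) and Si has more protons than Mg (14 vs 12), making Si⁴⁺ smaller. That makes Si⁴⁺ the one sitting a position late relative to where it belongs.

Si⁴⁺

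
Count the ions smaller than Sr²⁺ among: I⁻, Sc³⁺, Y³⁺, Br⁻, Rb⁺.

Electron counts and nuclear charges: Sc³⁺: 18 e⁻, Z=21, Y³⁺: 36 e⁻, Z=39, Sr²⁺: 36 e⁻, Z=38, Rb⁺: 36 e⁻, Z=37, Br⁻: 36 e⁻, Z=35, I⁻: 54 e⁻, Z=53. Sc³⁺ < Y³⁺ (same group, period 4 vs 5); Y³⁺ < Sr²⁺ (both 36 e⁻, Z=39>38); Sr²⁺ < Rb⁺ (isoelectronic, higher Z=38 is smaller); Rb⁺ < Br⁻ (both 36 e⁻, Z=37>35); Br⁻ < I⁻ (same group, period 4 vs 5).
Overall: Sc³⁺ < Y³⁺ < Sr²⁺ < Rb⁺ < Br⁻ < I⁻. Sr²⁺ has 2 below it and 3 above. Count: 2.

2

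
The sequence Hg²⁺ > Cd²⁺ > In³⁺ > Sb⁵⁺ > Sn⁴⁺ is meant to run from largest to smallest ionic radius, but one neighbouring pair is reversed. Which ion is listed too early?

Check each adjacent pair. Sb⁵⁺ and Sn⁴⁺ are reversed: they are isoelectronic (46 e⁻) and Sb has more protons than Sn (51 vs 50), making Sb⁵⁺ smaller. No other neighbouring pair contradicts the periodic trends, so Sb⁵⁺ is the ion listed too early.

Sb⁵⁺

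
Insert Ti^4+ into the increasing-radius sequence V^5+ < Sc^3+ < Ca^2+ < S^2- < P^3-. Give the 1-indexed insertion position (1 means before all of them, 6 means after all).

All of these have 18 electrons (isoelectronic). With the same electron cloud, the ion with the most protons pulls it in tightest. Nuclear charges: V^5+ (Z=23), Ti^4+ (Z=22), Sc^3+ (Z=21), Ca^2+ (Z=20), S^2- (Z=16), P^3- (Z=15). Highest Z is smallest.
Putting Ti^4+ in gives V^5+ < Ti^4+ < Sc^3+ < Ca^2+ < S^2- < P^3-; it lands at slot 2.

2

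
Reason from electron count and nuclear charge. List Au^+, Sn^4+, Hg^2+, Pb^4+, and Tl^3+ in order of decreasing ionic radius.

Au^+ > Hg^2+ > Tl^3+ > Pb^4+ > Sn^4+

Tabulating Z and e⁻: Sn^4+ (Z=50, 46 e⁻), Pb^4+ (Z=82, 78 e⁻), Tl^3+ (Z=81, 78 e⁻), Hg^2+ (Z=80, 78 e⁻), Au^+ (Z=79, 78 e⁻). Sn^4+ < Pb^4+ (same group, 1 shell fewer); Pb^4+ < Tl^3+ (isoelectronic, higher Z=82 is smaller); Tl^3+ < Hg^2+ (isoelectronic, higher Z=81 is smaller); Hg^2+ < Au^+ (isoelectronic, higher Z=80 is smaller).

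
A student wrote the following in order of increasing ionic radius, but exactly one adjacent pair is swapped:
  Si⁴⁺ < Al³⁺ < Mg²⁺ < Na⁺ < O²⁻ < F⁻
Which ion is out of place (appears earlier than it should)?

O²⁻

Scanning neighbour by neighbour, only O²⁻/F⁻ violates a trend: they are isoelectronic (10 e⁻) and F has more protons than O (9 vs 8), making F⁻ smaller. That makes O²⁻ the one sitting a position early relative to where it belongs.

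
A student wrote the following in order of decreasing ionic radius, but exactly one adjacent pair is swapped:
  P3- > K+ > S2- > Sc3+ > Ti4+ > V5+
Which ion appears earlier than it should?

Compare adjacent ions: they are isoelectronic (18 e⁻) and K has more protons than S (19 vs 16), making K+ smaller — yet in this decreasing list K+ sits before S2-. Nothing else is reversed, so K+ should move one place to the right.

K+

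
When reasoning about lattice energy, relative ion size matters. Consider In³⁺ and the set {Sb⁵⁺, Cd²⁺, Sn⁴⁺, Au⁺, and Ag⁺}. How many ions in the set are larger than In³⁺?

3

Sb⁵⁺ (Z=51, 46 e⁻), Sn⁴⁺ (Z=50, 46 e⁻), In³⁺ (Z=49, 46 e⁻), Cd²⁺ (Z=48, 46 e⁻), Ag⁺ (Z=47, 46 e⁻), Au⁺ (Z=79, 78 e⁻). Sb⁵⁺ < Sn⁴⁺ (isoelectronic, higher Z=51 is smaller); Sn⁴⁺ < In³⁺ (isoelectronic, higher Z=50 is smaller); In³⁺ < Cd²⁺ (both 46 e⁻, Z=49>48); Cd²⁺ < Ag⁺ (both 46 e⁻, Z=48>47); Ag⁺ < Au⁺ (same group, 1 shell fewer).
Overall: Sb⁵⁺ < Sn⁴⁺ < In³⁺ < Cd²⁺ < Ag⁺ < Au⁺. In³⁺ has 2 below it and 3 above. So 3 are larger.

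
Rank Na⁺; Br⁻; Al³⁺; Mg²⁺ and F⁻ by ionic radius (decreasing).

First list Z and electron count for each: Al³⁺ (Z=13, 10 e⁻), Mg²⁺ (Z=12, 10 e⁻), Na⁺ (Z=11, 10 e⁻), F⁻ (Z=9, 10 e⁻), Br⁻ (Z=35, 36 e⁻). Al³⁺ < Mg²⁺ (isoelectronic, higher Z=13 is smaller); Mg²⁺ < Na⁺ (both 10 e⁻, Z=12>11); Na⁺ < F⁻ (both 10 e⁻, Z=11>9); F⁻ < Br⁻ (same group, 2 shells fewer).

Br⁻ > F⁻ > Na⁺ > Mg²⁺ > Al³⁺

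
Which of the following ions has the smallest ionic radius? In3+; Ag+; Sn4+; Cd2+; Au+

Electron counts and nuclear charges: Sn4+ (Z=50, 46 e⁻), In3+ (Z=49, 46 e⁻), Cd2+ (Z=48, 46 e⁻), Ag+ (Z=47, 46 e⁻), Au+ (Z=79, 78 e⁻). Sn4+ < In3+ (both 46 e⁻, Z=50>49); In3+ < Cd2+ (both 46 e⁻, Z=49>48); Cd2+ < Ag+ (isoelectronic, higher Z=48 is smaller); Ag+ < Au+ (same group, period 5 vs 6).

Sn4+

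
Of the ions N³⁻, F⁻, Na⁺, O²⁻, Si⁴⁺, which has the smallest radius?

Si⁴⁺

All of these have 10 electrons (isoelectronic). With the same electron cloud, the ion with the most protons pulls it in tightest. Nuclear charges: Si⁴⁺ (Z=14), Na⁺ (Z=11), F⁻ (Z=9), O²⁻ (Z=8), N³⁻ (Z=7). Highest Z is smallest.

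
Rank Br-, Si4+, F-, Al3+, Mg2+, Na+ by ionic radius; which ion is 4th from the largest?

Mg2+

Work out protons and electrons: Si4+ (Z=14, 10 e⁻), Al3+ (Z=13, 10 e⁻), Mg2+ (Z=12, 10 e⁻), Na+ (Z=11, 10 e⁻), F- (Z=9, 10 e⁻), Br- (Z=35, 36 e⁻). Si4+ < Al3+ (both 10 e⁻, Z=14>13); Al3+ < Mg2+ (both 10 e⁻, Z=13>12); Mg2+ < Na+ (isoelectronic, higher Z=12 is smaller); Na+ < F- (isoelectronic, higher Z=11 is smaller); F- < Br- (same group, 2 shells fewer).
That gives Si4+ < Al3+ < Mg2+ < Na+ < F- < Br-. From the largest end, number 4 is Mg2+.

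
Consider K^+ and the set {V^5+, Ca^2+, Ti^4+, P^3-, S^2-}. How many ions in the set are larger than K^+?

All of these have 18 electrons (isoelectronic). With the same electron cloud, the ion with the most protons pulls it in tightest. Nuclear charges: V^5+ (Z=23), Ti^4+ (Z=22), Ca^2+ (Z=20), K^+ (Z=19), S^2- (Z=16), P^3- (Z=15). Highest Z is smallest.
Ordering all of them (including K^+) by radius gives V^5+ < Ti^4+ < Ca^2+ < K^+ < S^2- < P^3-. That's 2.

2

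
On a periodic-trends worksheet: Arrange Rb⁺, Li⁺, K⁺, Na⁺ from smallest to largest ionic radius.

Li⁺ < Na⁺ < K⁺ < Rb⁺

Same group, same charge. Going down the group adds an extra shell of electrons, so the ion gets larger: Li⁺ is highest in the group and smallest.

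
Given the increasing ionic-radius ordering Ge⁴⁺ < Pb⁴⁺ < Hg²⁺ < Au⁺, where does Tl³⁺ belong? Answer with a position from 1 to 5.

3

Tabulating Z and e⁻: Ge⁴⁺ (Z=32, 28 e⁻), Pb⁴⁺ (Z=82, 78 e⁻), Tl³⁺ (Z=81, 78 e⁻), Hg²⁺ (Z=80, 78 e⁻), Au⁺ (Z=79, 78 e⁻). Ge⁴⁺ < Pb⁴⁺ (same group, period 4 vs 6); Pb⁴⁺ < Tl³⁺ (isoelectronic, higher Z=82 is smaller); Tl³⁺ < Hg²⁺ (both 78 e⁻, Z=81>80); Hg²⁺ < Au⁺ (both 78 e⁻, Z=80>79).
With Tl³⁺ included the full order is Ge⁴⁺ < Pb⁴⁺ < Tl³⁺ < Hg²⁺ < Au⁺, so it takes position 3.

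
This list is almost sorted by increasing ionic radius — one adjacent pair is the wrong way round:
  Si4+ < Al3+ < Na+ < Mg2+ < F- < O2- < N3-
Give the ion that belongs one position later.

Scanning neighbour by neighbour, only Na+/Mg2+ violates a trend: they are isoelectronic (10 e⁻) and Mg has more protons than Na (12 vs 11), making Mg2+ smaller. That makes Na+ the one sitting a position early relative to where it belongs.

Na+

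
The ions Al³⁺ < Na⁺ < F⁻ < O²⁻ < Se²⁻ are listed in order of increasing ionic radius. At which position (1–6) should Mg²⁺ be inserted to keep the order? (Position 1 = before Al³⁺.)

Tabulating Z and e⁻: Al³⁺ (Z=13, 10 e⁻), Mg²⁺ (Z=12, 10 e⁻), Na⁺ (Z=11, 10 e⁻), F⁻ (Z=9, 10 e⁻), O²⁻ (Z=8, 10 e⁻), Se²⁻ (Z=34, 36 e⁻). Al³⁺ < Mg²⁺ (isoelectronic, higher Z=13 is smaller); Mg²⁺ < Na⁺ (both 10 e⁻, Z=12>11); Na⁺ < F⁻ (isoelectronic, higher Z=11 is smaller); F⁻ < O²⁻ (both 10 e⁻, Z=9>8); O²⁻ < Se²⁻ (same group, 2 shells fewer).
Putting Mg²⁺ in gives Al³⁺ < Mg²⁺ < Na⁺ < F⁻ < O²⁻ < Se²⁻; it lands at slot 2.

2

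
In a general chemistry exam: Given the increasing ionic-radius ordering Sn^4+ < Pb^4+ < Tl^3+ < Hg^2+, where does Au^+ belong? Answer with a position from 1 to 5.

5

First list Z and electron count for each: Sn^4+ has 46 e⁻ (Z=50), Pb^4+ has 78 e⁻ (Z=82), Tl^3+ has 78 e⁻ (Z=81), Hg^2+ has 78 e⁻ (Z=80), Au^+ has 78 e⁻ (Z=79). Sn^4+ < Pb^4+ (same group, period 5 vs 6); Pb^4+ < Tl^3+ (both 78 e⁻, Z=82>81); Tl^3+ < Hg^2+ (both 78 e⁻, Z=81>80); Hg^2+ < Au^+ (both 78 e⁻, Z=80>79).
The complete sequence is Sn^4+ < Pb^4+ < Tl^3+ < Hg^2+ < Au^+. Au^+ sits at position 5.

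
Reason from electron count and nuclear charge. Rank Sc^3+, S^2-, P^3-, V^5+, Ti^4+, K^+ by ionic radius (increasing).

V^5+ < Ti^4+ < Sc^3+ < K^+ < S^2- < P^3-

Each ion has 18 electrons. The ranking follows nuclear charge in reverse — greater Z gives a smaller radius. V^5+ (Z=23), Ti^4+ (Z=22), Sc^3+ (Z=21), K^+ (Z=19), S^2- (Z=16), P^3- (Z=15).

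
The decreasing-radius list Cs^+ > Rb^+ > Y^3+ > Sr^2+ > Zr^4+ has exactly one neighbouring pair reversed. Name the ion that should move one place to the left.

Compare adjacent ions: Y^3+ and Sr^2+ share 36 electrons; the higher nuclear charge on Y (Z=39) contracts it more, so Y^3+ < Sr^2+ — yet in this decreasing list Y^3+ sits before Sr^2+. Nothing else is reversed, so Sr^2+ should move one place to the left.

Sr^2+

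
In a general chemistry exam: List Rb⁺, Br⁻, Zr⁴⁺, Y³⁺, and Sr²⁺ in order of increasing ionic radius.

Zr⁴⁺ < Y³⁺ < Sr²⁺ < Rb⁺ < Br⁻

These species are isoelectronic with 36 electrons. The only difference is the number of protons: Zr⁴⁺ (Z=40), Y³⁺ (Z=39), Sr²⁺ (Z=38), Rb⁺ (Z=37), Br⁻ (Z=35). The strongest nuclear pull (Zr⁴⁺) gives the smallest ion.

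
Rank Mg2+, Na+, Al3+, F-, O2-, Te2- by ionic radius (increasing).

Al3+ < Mg2+ < Na+ < F- < O2- < Te2-

Work out protons and electrons: Al3+: 10 e⁻, Z=13, Mg2+: 10 e⁻, Z=12, Na+: 10 e⁻, Z=11, F-: 10 e⁻, Z=9, O2-: 10 e⁻, Z=8, Te2-: 54 e⁻, Z=52. Al3+ < Mg2+ (both 10 e⁻, Z=13>12); Mg2+ < Na+ (both 10 e⁻, Z=12>11); Na+ < F- (both 10 e⁻, Z=11>9); F- < O2- (both 10 e⁻, Z=9>8); O2- < Te2- (same group, 3 shells fewer).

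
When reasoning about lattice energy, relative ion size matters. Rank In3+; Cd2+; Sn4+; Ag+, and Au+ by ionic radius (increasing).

Sn4+ < In3+ < Cd2+ < Ag+ < Au+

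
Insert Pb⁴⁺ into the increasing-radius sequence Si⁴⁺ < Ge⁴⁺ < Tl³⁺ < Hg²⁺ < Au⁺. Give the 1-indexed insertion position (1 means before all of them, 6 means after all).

3

Electron counts and nuclear charges: Si⁴⁺ has 10 e⁻ (Z=14), Ge⁴⁺ has 28 e⁻ (Z=32), Pb⁴⁺ has 78 e⁻ (Z=82), Tl³⁺ has 78 e⁻ (Z=81), Hg²⁺ has 78 e⁻ (Z=80), Au⁺ has 78 e⁻ (Z=79). Si⁴⁺ < Ge⁴⁺ (same group, 1 shell fewer); Ge⁴⁺ < Pb⁴⁺ (same group, 2 shells fewer); Pb⁴⁺ < Tl³⁺ (both 78 e⁻, Z=82>81); Tl³⁺ < Hg²⁺ (isoelectronic, higher Z=81 is smaller); Hg²⁺ < Au⁺ (isoelectronic, higher Z=80 is smaller).
Putting Pb⁴⁺ in gives Si⁴⁺ < Ge⁴⁺ < Pb⁴⁺ < Tl³⁺ < Hg²⁺ < Au⁺; it lands at slot 3.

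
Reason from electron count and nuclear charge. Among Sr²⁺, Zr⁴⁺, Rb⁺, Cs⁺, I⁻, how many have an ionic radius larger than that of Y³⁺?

4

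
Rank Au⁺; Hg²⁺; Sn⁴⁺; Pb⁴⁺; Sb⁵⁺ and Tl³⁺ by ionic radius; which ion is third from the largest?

Tl³⁺

Tabulating Z and e⁻: Sb⁵⁺: 46 e⁻, Z=51, Sn⁴⁺: 46 e⁻, Z=50, Pb⁴⁺: 78 e⁻, Z=82, Tl³⁺: 78 e⁻, Z=81, Hg²⁺: 78 e⁻, Z=80, Au⁺: 78 e⁻, Z=79. Sb⁵⁺ < Sn⁴⁺ (both 46 e⁻, Z=51>50); Sn⁴⁺ < Pb⁴⁺ (same group, 1 shell fewer); Pb⁴⁺ < Tl³⁺ (both 78 e⁻, Z=82>81); Tl³⁺ < Hg²⁺ (isoelectronic, higher Z=81 is smaller); Hg²⁺ < Au⁺ (both 78 e⁻, Z=80>79).
Full ascending order: Sb⁵⁺ < Sn⁴⁺ < Pb⁴⁺ < Tl³⁺ < Hg²⁺ < Au⁺. Counting from the largest, position 3 is Tl³⁺.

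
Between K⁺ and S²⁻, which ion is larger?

Each ion has 18 electrons. The ranking follows nuclear charge in reverse — greater Z gives a smaller radius. K⁺ (Z=19), S²⁻ (Z=16).

S²⁻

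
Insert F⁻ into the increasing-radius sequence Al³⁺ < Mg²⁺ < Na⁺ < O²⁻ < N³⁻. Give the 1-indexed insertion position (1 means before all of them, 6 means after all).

4

All of these have 10 electrons (isoelectronic). With the same electron cloud, the ion with the most protons pulls it in tightest. Nuclear charges: Al³⁺ (Z=13), Mg²⁺ (Z=12), Na⁺ (Z=11), F⁻ (Z=9), O²⁻ (Z=8), N³⁻ (Z=7). Highest Z is smallest.
The complete sequence is Al³⁺ < Mg²⁺ < Na⁺ < F⁻ < O²⁻ < N³⁻. F⁻ sits at position 4.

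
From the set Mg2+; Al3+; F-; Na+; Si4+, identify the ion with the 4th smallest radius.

Isoelectronic series (10 e⁻ each). Size is set by nuclear charge: more protons means a smaller ion. Si4+ (Z=14), Al3+ (Z=13), Mg2+ (Z=12), Na+ (Z=11), F- (Z=9).
Ordering: Si4+ < Al3+ < Mg2+ < Na+ < F-. The 4th smallest is Na+.

Na+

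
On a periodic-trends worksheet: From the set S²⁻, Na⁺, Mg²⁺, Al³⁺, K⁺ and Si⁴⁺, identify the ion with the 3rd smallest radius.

Mg²⁺

First list Z and electron count for each: Si⁴⁺ has 10 e⁻ (Z=14), Al³⁺ has 10 e⁻ (Z=13), Mg²⁺ has 10 e⁻ (Z=12), Na⁺ has 10 e⁻ (Z=11), K⁺ has 18 e⁻ (Z=19), S²⁻ has 18 e⁻ (Z=16). Si⁴⁺ < Al³⁺ (both 10 e⁻, Z=14>13); Al³⁺ < Mg²⁺ (both 10 e⁻, Z=13>12); Mg²⁺ < Na⁺ (both 10 e⁻, Z=12>11); Na⁺ < K⁺ (same group, 1 shell fewer); K⁺ < S²⁻ (both 18 e⁻, Z=19>16).
That gives Si⁴⁺ < Al³⁺ < Mg²⁺ < Na⁺ < K⁺ < S²⁻. From the smallest end, number 3 is Mg²⁺.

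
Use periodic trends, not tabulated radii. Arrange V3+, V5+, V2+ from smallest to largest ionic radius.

These are all V ions. Removing more electrons (higher positive charge) pulls the remaining electrons in closer, so V5+ is smallest and V2+ is largest.

V5+ < V3+ < V2+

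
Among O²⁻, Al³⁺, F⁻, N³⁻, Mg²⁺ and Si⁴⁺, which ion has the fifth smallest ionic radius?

O²⁻

These species are isoelectronic with 10 electrons. The only difference is the number of protons: Si⁴⁺ (Z=14), Al³⁺ (Z=13), Mg²⁺ (Z=12), F⁻ (Z=9), O²⁻ (Z=8), N³⁻ (Z=7). The strongest nuclear pull (Si⁴⁺) gives the smallest ion.
Ordering: Si⁴⁺ < Al³⁺ < Mg²⁺ < F⁻ < O²⁻ < N³⁻. The fifth smallest is O²⁻.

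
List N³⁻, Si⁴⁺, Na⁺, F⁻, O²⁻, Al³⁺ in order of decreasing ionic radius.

Isoelectronic series (10 e⁻ each). Size is set by nuclear charge: more protons means a smaller ion. Si⁴⁺ (Z=14), Al³⁺ (Z=13), Na⁺ (Z=11), F⁻ (Z=9), O²⁻ (Z=8), N³⁻ (Z=7).

N³⁻ > O²⁻ > F⁻ > Na⁺ > Al³⁺ > Si⁴⁺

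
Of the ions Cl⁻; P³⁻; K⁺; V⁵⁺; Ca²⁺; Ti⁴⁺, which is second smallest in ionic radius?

Ti⁴⁺

These species are isoelectronic with 18 electrons. The only difference is the number of protons: V⁵⁺ (Z=23), Ti⁴⁺ (Z=22), Ca²⁺ (Z=20), K⁺ (Z=19), Cl⁻ (Z=17), P³⁻ (Z=15). The strongest nuclear pull (V⁵⁺) gives the smallest ion.
So the order is V⁵⁺ < Ti⁴⁺ < Ca²⁺ < K⁺ < Cl⁻ < P³⁻; the 2nd-smallest ion is Ti⁴⁺.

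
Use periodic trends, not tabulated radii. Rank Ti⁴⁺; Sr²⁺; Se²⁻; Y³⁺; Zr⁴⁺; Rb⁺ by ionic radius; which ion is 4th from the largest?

Y³⁺

Electron counts and nuclear charges: Ti⁴⁺ (Z=22, 18 e⁻), Zr⁴⁺ (Z=40, 36 e⁻), Y³⁺ (Z=39, 36 e⁻), Sr²⁺ (Z=38, 36 e⁻), Rb⁺ (Z=37, 36 e⁻), Se²⁻ (Z=34, 36 e⁻). Ti⁴⁺ < Zr⁴⁺ (same group, 1 shell fewer); Zr⁴⁺ < Y³⁺ (isoelectronic, higher Z=40 is smaller); Y³⁺ < Sr²⁺ (both 36 e⁻, Z=39>38); Sr²⁺ < Rb⁺ (isoelectronic, higher Z=38 is smaller); Rb⁺ < Se²⁻ (isoelectronic, higher Z=37 is smaller).
Full ascending order: Ti⁴⁺ < Zr⁴⁺ < Y³⁺ < Sr²⁺ < Rb⁺ < Se²⁻. Counting from the largest, position 4 is Y³⁺.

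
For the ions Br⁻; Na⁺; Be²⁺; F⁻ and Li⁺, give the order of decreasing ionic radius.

Br⁻ > F⁻ > Na⁺ > Li⁺ > Be²⁺

Work out protons and electrons: Be²⁺: 2 e⁻, Z=4, Li⁺: 2 e⁻, Z=3, Na⁺: 10 e⁻, Z=11, F⁻: 10 e⁻, Z=9, Br⁻: 36 e⁻, Z=35. Be²⁺ < Li⁺ (both 2 e⁻, Z=4>3); Li⁺ < Na⁺ (same group, 1 shell fewer); Na⁺ < F⁻ (both 10 e⁻, Z=11>9); F⁻ < Br⁻ (same group, period 2 vs 4).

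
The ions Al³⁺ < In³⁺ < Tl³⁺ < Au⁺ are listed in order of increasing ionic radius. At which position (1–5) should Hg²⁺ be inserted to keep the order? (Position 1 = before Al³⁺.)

4

Work out protons and electrons: Al³⁺ (Z=13, 10 e⁻), In³⁺ (Z=49, 46 e⁻), Tl³⁺ (Z=81, 78 e⁻), Hg²⁺ (Z=80, 78 e⁻), Au⁺ (Z=79, 78 e⁻). Al³⁺ < In³⁺ (same group, 2 shells fewer); In³⁺ < Tl³⁺ (same group, period 5 vs 6); Tl³⁺ < Hg²⁺ (isoelectronic, higher Z=81 is smaller); Hg²⁺ < Au⁺ (both 78 e⁻, Z=80>79).
The complete sequence is Al³⁺ < In³⁺ < Tl³⁺ < Hg²⁺ < Au⁺. Hg²⁺ sits at position 4.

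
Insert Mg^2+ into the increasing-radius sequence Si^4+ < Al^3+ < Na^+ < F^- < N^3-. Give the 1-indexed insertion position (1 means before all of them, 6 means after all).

3

All of these have 10 electrons (isoelectronic). With the same electron cloud, the ion with the most protons pulls it in tightest. Nuclear charges: Si^4+ (Z=14), Al^3+ (Z=13), Mg^2+ (Z=12), Na^+ (Z=11), F^- (Z=9), N^3- (Z=7). Highest Z is smallest.
Putting Mg^2+ in gives Si^4+ < Al^3+ < Mg^2+ < Na^+ < F^- < N^3-; it lands at slot 3.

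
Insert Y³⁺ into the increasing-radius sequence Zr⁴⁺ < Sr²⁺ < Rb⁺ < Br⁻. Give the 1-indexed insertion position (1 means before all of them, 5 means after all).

All of these have 36 electrons (isoelectronic). With the same electron cloud, the ion with the most protons pulls it in tightest. Nuclear charges: Zr⁴⁺ (Z=40), Y³⁺ (Z=39), Sr²⁺ (Z=38), Rb⁺ (Z=37), Br⁻ (Z=35). Highest Z is smallest.
Putting Y³⁺ in gives Zr⁴⁺ < Y³⁺ < Sr²⁺ < Rb⁺ < Br⁻; it lands at slot 2.

2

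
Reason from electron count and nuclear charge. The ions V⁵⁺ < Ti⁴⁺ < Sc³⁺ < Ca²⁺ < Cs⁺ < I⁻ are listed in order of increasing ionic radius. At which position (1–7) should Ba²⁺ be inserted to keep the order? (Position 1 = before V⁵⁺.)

Electron counts and nuclear charges: V⁵⁺ has 18 e⁻ (Z=23), Ti⁴⁺ has 18 e⁻ (Z=22), Sc³⁺ has 18 e⁻ (Z=21), Ca²⁺ has 18 e⁻ (Z=20), Ba²⁺ has 54 e⁻ (Z=56), Cs⁺ has 54 e⁻ (Z=55), I⁻ has 54 e⁻ (Z=53). V⁵⁺ < Ti⁴⁺ (both 18 e⁻, Z=23>22); Ti⁴⁺ < Sc³⁺ (both 18 e⁻, Z=22>21); Sc³⁺ < Ca²⁺ (isoelectronic, higher Z=21 is smaller); Ca²⁺ < Ba²⁺ (same group, period 4 vs 6); Ba²⁺ < Cs⁺ (isoelectronic, higher Z=56 is smaller); Cs⁺ < I⁻ (isoelectronic, higher Z=55 is smaller).
With Ba²⁺ included the full order is V⁵⁺ < Ti⁴⁺ < Sc³⁺ < Ca²⁺ < Ba²⁺ < Cs⁺ < I⁻, so it takes position 5.

5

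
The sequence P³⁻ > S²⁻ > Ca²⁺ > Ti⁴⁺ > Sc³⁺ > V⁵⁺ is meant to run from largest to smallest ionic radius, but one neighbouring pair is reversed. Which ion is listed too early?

Ti⁴⁺

The pair Ti⁴⁺, Sc³⁺ is the wrong way round — Ti⁴⁺ and Sc³⁺ share 18 electrons; the higher nuclear charge on Ti (Z=22) contracts it more, so Ti⁴⁺ < Sc³⁺. All other adjacent pairs agree with periodic trends, so Ti⁴⁺ is the misplaced ion.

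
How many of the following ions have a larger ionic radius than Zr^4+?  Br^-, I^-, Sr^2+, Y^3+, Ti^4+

Tabulating Z and e⁻: Ti^4+: 18 e⁻, Z=22, Zr^4+: 36 e⁻, Z=40, Y^3+: 36 e⁻, Z=39, Sr^2+: 36 e⁻, Z=38, Br^-: 36 e⁻, Z=35, I^-: 54 e⁻, Z=53. Ti^4+ < Zr^4+ (same group, 1 shell fewer); Zr^4+ < Y^3+ (both 36 e⁻, Z=40>39); Y^3+ < Sr^2+ (both 36 e⁻, Z=39>38); Sr^2+ < Br^- (both 36 e⁻, Z=38>35); Br^- < I^- (same group, 1 shell fewer).
Placing each against Zr^4+: smaller — Ti^4+; larger — Y^3+, Sr^2+, Br^-, I^-. That's 4.

4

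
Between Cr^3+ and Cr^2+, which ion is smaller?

Cr^3+

These are all Cr ions. Removing more electrons (higher positive charge) pulls the remaining electrons in closer, so Cr^3+ is smallest and Cr^2+ is largest.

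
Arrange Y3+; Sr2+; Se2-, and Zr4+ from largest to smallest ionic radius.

Se2- > Sr2+ > Y3+ > Zr4+

All of these have 36 electrons (isoelectronic). With the same electron cloud, the ion with the most protons pulls it in tightest. Nuclear charges: Zr4+ (Z=40), Y3+ (Z=39), Sr2+ (Z=38), Se2- (Z=34). Highest Z is smallest.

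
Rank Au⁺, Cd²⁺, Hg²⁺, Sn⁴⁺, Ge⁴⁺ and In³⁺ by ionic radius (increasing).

Ge⁴⁺ < Sn⁴⁺ < In³⁺ < Cd²⁺ < Hg²⁺ < Au⁺

First list Z and electron count for each: Ge⁴⁺ has 28 e⁻ (Z=32), Sn⁴⁺ has 46 e⁻ (Z=50), In³⁺ has 46 e⁻ (Z=49), Cd²⁺ has 46 e⁻ (Z=48), Hg²⁺ has 78 e⁻ (Z=80), Au⁺ has 78 e⁻ (Z=79). Ge⁴⁺ < Sn⁴⁺ (same group, period 4 vs 5); Sn⁴⁺ < In³⁺ (isoelectronic, higher Z=50 is smaller); In³⁺ < Cd²⁺ (isoelectronic, higher Z=49 is smaller); Cd²⁺ < Hg²⁺ (same group, 1 shell fewer); Hg²⁺ < Au⁺ (both 78 e⁻, Z=80>79).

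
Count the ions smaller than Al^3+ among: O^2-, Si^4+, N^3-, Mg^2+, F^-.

These species are isoelectronic with 10 electrons. The only difference is the number of protons: Si^4+ (Z=14), Al^3+ (Z=13), Mg^2+ (Z=12), F^- (Z=9), O^2- (Z=8), N^3- (Z=7). The strongest nuclear pull (Si^4+) gives the smallest ion.
Ordering all of them (including Al^3+) by radius gives Si^4+ < Al^3+ < Mg^2+ < F^- < O^2- < N^3-. Count: 1.

1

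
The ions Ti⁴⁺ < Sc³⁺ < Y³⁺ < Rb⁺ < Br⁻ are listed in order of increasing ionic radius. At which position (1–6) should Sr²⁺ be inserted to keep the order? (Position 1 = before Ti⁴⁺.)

Work out protons and electrons: Ti⁴⁺ (Z=22, 18 e⁻), Sc³⁺ (Z=21, 18 e⁻), Y³⁺ (Z=39, 36 e⁻), Sr²⁺ (Z=38, 36 e⁻), Rb⁺ (Z=37, 36 e⁻), Br⁻ (Z=35, 36 e⁻). Ti⁴⁺ < Sc³⁺ (isoelectronic, higher Z=22 is smaller); Sc³⁺ < Y³⁺ (same group, 1 shell fewer); Y³⁺ < Sr²⁺ (both 36 e⁻, Z=39>38); Sr²⁺ < Rb⁺ (isoelectronic, higher Z=38 is smaller); Rb⁺ < Br⁻ (isoelectronic, higher Z=37 is smaller).
Merged order: Ti⁴⁺ < Sc³⁺ < Y³⁺ < Sr²⁺ < Rb⁺ < Br⁻ — Sr²⁺ is number 4.

4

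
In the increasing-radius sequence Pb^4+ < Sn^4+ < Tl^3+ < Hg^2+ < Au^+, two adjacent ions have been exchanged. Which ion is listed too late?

Sn^4+

Compare adjacent ions: same group and charge — period 5 sits above period 6, so Sn^4+ is smaller — yet in this increasing list Pb^4+ sits before Sn^4+. Nothing else is reversed, so Sn^4+ should move one place to the left.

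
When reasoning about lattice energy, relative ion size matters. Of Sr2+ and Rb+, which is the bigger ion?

Rb+

Each ion has 36 electrons. The ranking follows nuclear charge in reverse — greater Z gives a smaller radius. Sr2+ (Z=38), Rb+ (Z=37).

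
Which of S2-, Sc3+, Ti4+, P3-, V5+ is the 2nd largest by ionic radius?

Isoelectronic series (18 e⁻ each). Size is set by nuclear charge: more protons means a smaller ion. V5+ (Z=23), Ti4+ (Z=22), Sc3+ (Z=21), S2- (Z=16), P3- (Z=15).
That gives V5+ < Ti4+ < Sc3+ < S2- < P3-. From the largest end, number 2 is S2-.

S2-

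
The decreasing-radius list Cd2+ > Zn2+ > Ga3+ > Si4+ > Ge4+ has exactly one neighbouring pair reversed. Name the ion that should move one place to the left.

Ge4+

Compare adjacent ions: both in group 14 with the same charge; Si4+ (period 3) has the smaller radius — yet in this decreasing list Si4+ sits before Ge4+. Nothing else is reversed, so Ge4+ should move one place to the left.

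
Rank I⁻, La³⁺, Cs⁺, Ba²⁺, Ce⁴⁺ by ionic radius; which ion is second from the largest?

Cs⁺

These species are isoelectronic with 54 electrons. The only difference is the number of protons: Ce⁴⁺ (Z=58), La³⁺ (Z=57), Ba²⁺ (Z=56), Cs⁺ (Z=55), I⁻ (Z=53). The strongest nuclear pull (Ce⁴⁺) gives the smallest ion.
Ordering: Ce⁴⁺ < La³⁺ < Ba²⁺ < Cs⁺ < I⁻. The second largest is Cs⁺.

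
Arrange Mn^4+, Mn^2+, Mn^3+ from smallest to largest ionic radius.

Mn^4+ < Mn^3+ < Mn^2+

Same element, different charge: the more highly charged cation has fewer electrons and a greater effective nuclear charge per electron, making Mn^4+ the smallest.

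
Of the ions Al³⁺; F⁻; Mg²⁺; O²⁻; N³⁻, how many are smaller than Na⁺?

These species are isoelectronic with 10 electrons. The only difference is the number of protons: Al³⁺ (Z=13), Mg²⁺ (Z=12), Na⁺ (Z=11), F⁻ (Z=9), O²⁻ (Z=8), N³⁻ (Z=7). The strongest nuclear pull (Al³⁺) gives the smallest ion.
Ordering all of them (including Na⁺) by radius gives Al³⁺ < Mg²⁺ < Na⁺ < F⁻ < O²⁻ < N³⁻. That's 2.

2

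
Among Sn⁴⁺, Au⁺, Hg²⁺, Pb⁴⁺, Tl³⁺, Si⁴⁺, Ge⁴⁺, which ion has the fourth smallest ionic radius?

Tabulating Z and e⁻: Si⁴⁺ has 10 e⁻ (Z=14), Ge⁴⁺ has 28 e⁻ (Z=32), Sn⁴⁺ has 46 e⁻ (Z=50), Pb⁴⁺ has 78 e⁻ (Z=82), Tl³⁺ has 78 e⁻ (Z=81), Hg²⁺ has 78 e⁻ (Z=80), Au⁺ has 78 e⁻ (Z=79). Si⁴⁺ < Ge⁴⁺ (same group, period 3 vs 4); Ge⁴⁺ < Sn⁴⁺ (same group, period 4 vs 5); Sn⁴⁺ < Pb⁴⁺ (same group, period 5 vs 6); Pb⁴⁺ < Tl³⁺ (isoelectronic, higher Z=82 is smaller); Tl³⁺ < Hg²⁺ (both 78 e⁻, Z=81>80); Hg²⁺ < Au⁺ (isoelectronic, higher Z=80 is smaller).
So the order is Si⁴⁺ < Ge⁴⁺ < Sn⁴⁺ < Pb⁴⁺ < Tl³⁺ < Hg²⁺ < Au⁺; the 4th-smallest ion is Pb⁴⁺.

Pb⁴⁺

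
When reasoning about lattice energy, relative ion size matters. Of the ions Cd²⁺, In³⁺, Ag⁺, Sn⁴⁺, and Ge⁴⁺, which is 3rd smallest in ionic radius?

Ge⁴⁺ has 28 e⁻ (Z=32), Sn⁴⁺ has 46 e⁻ (Z=50), In³⁺ has 46 e⁻ (Z=49), Cd²⁺ has 46 e⁻ (Z=48), Ag⁺ has 46 e⁻ (Z=47). Ge⁴⁺ < Sn⁴⁺ (same group, period 4 vs 5); Sn⁴⁺ < In³⁺ (both 46 e⁻, Z=50>49); In³⁺ < Cd²⁺ (isoelectronic, higher Z=49 is smaller); Cd²⁺ < Ag⁺ (isoelectronic, higher Z=48 is smaller).
That gives Ge⁴⁺ < Sn⁴⁺ < In³⁺ < Cd²⁺ < Ag⁺. From the smallest end, number 3 is In³⁺.

In³⁺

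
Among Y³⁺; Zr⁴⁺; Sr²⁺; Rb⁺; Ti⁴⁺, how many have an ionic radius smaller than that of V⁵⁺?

0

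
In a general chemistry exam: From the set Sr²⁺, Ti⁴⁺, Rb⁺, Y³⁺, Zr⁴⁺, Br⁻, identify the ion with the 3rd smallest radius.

Tabulating Z and e⁻: Ti⁴⁺ (Z=22, 18 e⁻), Zr⁴⁺ (Z=40, 36 e⁻), Y³⁺ (Z=39, 36 e⁻), Sr²⁺ (Z=38, 36 e⁻), Rb⁺ (Z=37, 36 e⁻), Br⁻ (Z=35, 36 e⁻). Ti⁴⁺ < Zr⁴⁺ (same group, period 4 vs 5); Zr⁴⁺ < Y³⁺ (both 36 e⁻, Z=40>39); Y³⁺ < Sr²⁺ (isoelectronic, higher Z=39 is smaller); Sr²⁺ < Rb⁺ (both 36 e⁻, Z=38>37); Rb⁺ < Br⁻ (isoelectronic, higher Z=37 is smaller).
Full ascending order: Ti⁴⁺ < Zr⁴⁺ < Y³⁺ < Sr²⁺ < Rb⁺ < Br⁻. Counting from the smallest, position 3 is Y³⁺.

Y³⁺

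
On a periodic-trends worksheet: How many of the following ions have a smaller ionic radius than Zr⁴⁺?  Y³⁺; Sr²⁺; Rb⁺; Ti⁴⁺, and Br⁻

Tabulating Z and e⁻: Ti⁴⁺: 18 e⁻, Z=22, Zr⁴⁺: 36 e⁻, Z=40, Y³⁺: 36 e⁻, Z=39, Sr²⁺: 36 e⁻, Z=38, Rb⁺: 36 e⁻, Z=37, Br⁻: 36 e⁻, Z=35. Ti⁴⁺ < Zr⁴⁺ (same group, period 4 vs 5); Zr⁴⁺ < Y³⁺ (isoelectronic, higher Z=40 is smaller); Y³⁺ < Sr²⁺ (isoelectronic, higher Z=39 is smaller); Sr²⁺ < Rb⁺ (both 36 e⁻, Z=38>37); Rb⁺ < Br⁻ (isoelectronic, higher Z=37 is smaller).
Relative to Zr⁴⁺, the ions that are smaller are Ti⁴⁺. That's 1.

1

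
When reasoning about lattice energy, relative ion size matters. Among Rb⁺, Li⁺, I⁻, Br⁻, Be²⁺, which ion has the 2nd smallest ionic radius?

Li⁺

Tabulating Z and e⁻: Be²⁺ has 2 e⁻ (Z=4), Li⁺ has 2 e⁻ (Z=3), Rb⁺ has 36 e⁻ (Z=37), Br⁻ has 36 e⁻ (Z=35), I⁻ has 54 e⁻ (Z=53). Be²⁺ < Li⁺ (isoelectronic, higher Z=4 is smaller); Li⁺ < Rb⁺ (same group, 3 shells fewer); Rb⁺ < Br⁻ (isoelectronic, higher Z=37 is smaller); Br⁻ < I⁻ (same group, period 4 vs 5).
Full ascending order: Be²⁺ < Li⁺ < Rb⁺ < Br⁻ < I⁻. Counting from the smallest, position 2 is Li⁺.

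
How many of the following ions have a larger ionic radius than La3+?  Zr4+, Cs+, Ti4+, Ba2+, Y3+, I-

3

First list Z and electron count for each: Ti4+ has 18 e⁻ (Z=22), Zr4+ has 36 e⁻ (Z=40), Y3+ has 36 e⁻ (Z=39), La3+ has 54 e⁻ (Z=57), Ba2+ has 54 e⁻ (Z=56), Cs+ has 54 e⁻ (Z=55), I- has 54 e⁻ (Z=53). Ti4+ < Zr4+ (same group, period 4 vs 5); Zr4+ < Y3+ (both 36 e⁻, Z=40>39); Y3+ < La3+ (same group, period 5 vs 6); La3+ < Ba2+ (both 54 e⁻, Z=57>56); Ba2+ < Cs+ (both 54 e⁻, Z=56>55); Cs+ < I- (both 54 e⁻, Z=55>53).
Relative to La3+, the ions that are larger are Ba2+, Cs+, I-. So 3 are larger.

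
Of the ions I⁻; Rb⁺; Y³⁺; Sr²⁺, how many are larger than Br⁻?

1

First list Z and electron count for each: Y³⁺: 36 e⁻, Z=39, Sr²⁺: 36 e⁻, Z=38, Rb⁺: 36 e⁻, Z=37, Br⁻: 36 e⁻, Z=35, I⁻: 54 e⁻, Z=53. Y³⁺ < Sr²⁺ (isoelectronic, higher Z=39 is smaller); Sr²⁺ < Rb⁺ (isoelectronic, higher Z=38 is smaller); Rb⁺ < Br⁻ (isoelectronic, higher Z=37 is smaller); Br⁻ < I⁻ (same group, 1 shell fewer).
Placing each against Br⁻: smaller — Y³⁺, Sr²⁺, Rb⁺; larger — I⁻. Count: 1.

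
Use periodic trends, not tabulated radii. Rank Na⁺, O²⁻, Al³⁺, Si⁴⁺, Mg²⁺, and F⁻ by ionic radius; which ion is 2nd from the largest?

These species are isoelectronic with 10 electrons. The only difference is the number of protons: Si⁴⁺ (Z=14), Al³⁺ (Z=13), Mg²⁺ (Z=12), Na⁺ (Z=11), F⁻ (Z=9), O²⁻ (Z=8). The strongest nuclear pull (Si⁴⁺) gives the smallest ion.
Full ascending order: Si⁴⁺ < Al³⁺ < Mg²⁺ < Na⁺ < F⁻ < O²⁻. Counting from the largest, position 2 is F⁻.

F⁻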